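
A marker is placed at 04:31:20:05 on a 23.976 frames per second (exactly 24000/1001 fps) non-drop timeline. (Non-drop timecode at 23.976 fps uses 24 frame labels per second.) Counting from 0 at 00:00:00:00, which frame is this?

390725

Total seconds to the label: (4 × 3600 + 31 × 60 + 20) = 16280.
Frame index = 16280 × 24 + 5 = 390725.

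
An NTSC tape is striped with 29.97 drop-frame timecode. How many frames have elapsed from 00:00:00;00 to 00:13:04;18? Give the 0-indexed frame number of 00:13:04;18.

23514

As if non-drop at 30 labels/s: (0 × 3600 + 13 × 60 + 4) × 30 + 18 = 23538.
Minute boundaries passed: 13; those not divisible by 10: 13 − 1 = 12; dropped labels = 2 × 12 = 24.
Actual frame index = 23538 − 24 = 23514.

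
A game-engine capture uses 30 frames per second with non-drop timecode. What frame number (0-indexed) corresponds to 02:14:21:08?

Total seconds to the label: (2 × 3600 + 14 × 60 + 21) = 8061.
Frame index = 8061 × 30 + 8 = 241838.

241838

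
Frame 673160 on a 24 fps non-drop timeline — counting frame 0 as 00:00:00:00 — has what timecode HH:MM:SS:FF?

07:47:28:08

673160 ÷ 24 = 28048 full seconds, remainder 8 frames.
28048 s = 7 h 47 min 28 s.
Timecode: 07:47:28:08.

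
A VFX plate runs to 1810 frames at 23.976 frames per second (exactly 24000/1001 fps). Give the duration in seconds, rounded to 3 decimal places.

Running time = 1810 × 1001/24000 = 181181/2400 s ≈ 75.492 s.

75.492 seconds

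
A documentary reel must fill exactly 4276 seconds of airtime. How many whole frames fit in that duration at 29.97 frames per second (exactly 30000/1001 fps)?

Frames = 4276 × 30000/1001 = 128280000/1001 ≈ 128151.8482.
Complete frames: 128151.

128151 frames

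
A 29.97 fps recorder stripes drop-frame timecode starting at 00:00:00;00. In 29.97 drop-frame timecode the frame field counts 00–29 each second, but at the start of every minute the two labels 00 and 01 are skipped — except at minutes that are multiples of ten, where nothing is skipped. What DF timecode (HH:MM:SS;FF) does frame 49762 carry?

00:27:40;12

Each 10-minute DF block holds 10 × 60 × 30 − 9 × 2 = 17982 frames. 49762 ÷ 17982 → 2 full blocks, remainder 13798.
Within the partial block the first minute is 1800 frames and each further minute 1798, so 7 further minute boundaries passed. Total skipped labels = 18 × 2 + 2 × 7 = 50.
Non-drop label index = 49762 + 50 = 49812; at 30 labels/s that is 00:27:40:12, i.e. DF 00:27:40;12.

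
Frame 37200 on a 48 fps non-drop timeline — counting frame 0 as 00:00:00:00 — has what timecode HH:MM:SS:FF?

37200 ÷ 48 = 775 full seconds, remainder 0 frames.
775 s = 0 h 12 min 55 s.
Timecode: 00:12:55:00.

00:12:55:00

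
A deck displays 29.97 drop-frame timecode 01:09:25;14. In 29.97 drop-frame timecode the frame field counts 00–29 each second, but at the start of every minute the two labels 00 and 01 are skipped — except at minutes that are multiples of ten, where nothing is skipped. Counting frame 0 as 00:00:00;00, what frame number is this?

Complete 10-minute blocks: 6, each 17982 frames → 107892.
Remaining 9 whole minutes in the current block: 1800 + 8 × 1798 = 16184 frames.
Within the current minute: 25 × 30 + 14 − 2 = 762 (labels ;00/;01 skipped at this minute). Total = 107892 + 16184 + 762 = 124838.

124838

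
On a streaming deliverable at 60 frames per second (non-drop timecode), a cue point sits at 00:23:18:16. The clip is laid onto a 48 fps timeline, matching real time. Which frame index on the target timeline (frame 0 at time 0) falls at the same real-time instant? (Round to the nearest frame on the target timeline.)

frame 67117

Source frame index: (0×3600 + 23×60 + 18) × 60 + 16 = 83896.
Real time: 83896 / (60) = 20974/15 s.
Target frame: (20974/15) × (48) = 335584/5 ≈ 67116.800 → 67117.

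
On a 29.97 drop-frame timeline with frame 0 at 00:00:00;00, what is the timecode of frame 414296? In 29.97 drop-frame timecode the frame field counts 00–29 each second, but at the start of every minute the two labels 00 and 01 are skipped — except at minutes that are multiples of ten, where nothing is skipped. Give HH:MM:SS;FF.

Ten DF minutes hold 17982 frames, so frame 414296 lies in block 23 (frames 413586–431567) with 710 frames into that block.
The block's first minute is 1800 frames and the rest 1798 each; 710 frames reaches minute 0, so 23 × 18 + 0 × 2 = 414 labels have been skipped so far.
Adding those back, label number 414296 + 414 = 414710 at 30 labels/s is 13823 s + 20 f = 3 h 50 min 23 s frame 20, i.e. 03:50:23;20.

03:50:23;20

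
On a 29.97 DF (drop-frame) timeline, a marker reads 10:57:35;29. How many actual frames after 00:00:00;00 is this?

1182495

Complete 10-minute blocks: 65, each 17982 frames → 1168830.
Remaining 7 whole minutes in the current block: 1800 + 6 × 1798 = 12588 frames.
Within the current minute: 35 × 30 + 29 − 2 = 1077 (labels ;00/;01 skipped at this minute). Total = 1168830 + 12588 + 1077 = 1182495.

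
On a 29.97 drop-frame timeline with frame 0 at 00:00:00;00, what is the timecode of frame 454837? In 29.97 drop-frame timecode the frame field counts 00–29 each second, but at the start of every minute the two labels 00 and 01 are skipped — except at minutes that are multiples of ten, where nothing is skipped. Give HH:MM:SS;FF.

04:12:56;11

Each 10-minute DF block holds 10 × 60 × 30 − 9 × 2 = 17982 frames. 454837 ÷ 17982 → 25 full blocks, remainder 5287.
Within the partial block the first minute is 1800 frames and each further minute 1798, so 2 further minute boundaries passed. Total skipped labels = 18 × 25 + 2 × 2 = 454.
Non-drop label index = 454837 + 454 = 455291; at 30 labels/s that is 04:12:56:11, i.e. DF 04:12:56;11.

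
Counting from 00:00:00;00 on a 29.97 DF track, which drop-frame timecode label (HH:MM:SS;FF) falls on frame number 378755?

03:30:37;23

Each 10-minute DF block holds 10 × 60 × 30 − 9 × 2 = 17982 frames. 378755 ÷ 17982 → 21 full blocks, remainder 1133.
Within the partial block the first minute is 1800 frames and each further minute 1798, so 0 further minute boundaries passed. Total skipped labels = 18 × 21 + 2 × 0 = 378.
Non-drop label index = 378755 + 378 = 379133; at 30 labels/s that is 03:30:37:23, i.e. DF 03:30:37;23.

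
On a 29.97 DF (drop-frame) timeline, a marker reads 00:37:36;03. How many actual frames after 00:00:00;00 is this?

67615

Complete 10-minute blocks: 3, each 17982 frames → 53946.
Remaining 7 whole minutes in the current block: 1800 + 6 × 1798 = 12588 frames.
Within the current minute: 36 × 30 + 3 − 2 = 1081 (labels ;00/;01 skipped at this minute). Total = 53946 + 12588 + 1081 = 67615.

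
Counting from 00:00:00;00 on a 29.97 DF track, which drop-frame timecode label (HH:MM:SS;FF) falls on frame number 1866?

Ten DF minutes hold 17982 frames, so frame 1866 lies in block 0 (frames 0–17981) with 1866 frames into that block.
The block's first minute is 1800 frames and the rest 1798 each; 1866 frames reaches minute 1, so 0 × 18 + 1 × 2 = 2 labels have been skipped so far.
Adding those back, label number 1866 + 2 = 1868 at 30 labels/s is 62 s + 8 f = 0 h 1 min 2 s frame 8, i.e. 00:01:02;08.

00:01:02;08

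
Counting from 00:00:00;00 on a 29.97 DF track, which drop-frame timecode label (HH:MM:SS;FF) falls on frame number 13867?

00:07:42;21

Each 10-minute DF block holds 10 × 60 × 30 − 9 × 2 = 17982 frames. 13867 ÷ 17982 → 0 full blocks, remainder 13867.
Within the partial block the first minute is 1800 frames and each further minute 1798, so 7 further minute boundaries passed. Total skipped labels = 18 × 0 + 2 × 7 = 14.
Non-drop label index = 13867 + 14 = 13881; at 30 labels/s that is 00:07:42:21, i.e. DF 00:07:42;21.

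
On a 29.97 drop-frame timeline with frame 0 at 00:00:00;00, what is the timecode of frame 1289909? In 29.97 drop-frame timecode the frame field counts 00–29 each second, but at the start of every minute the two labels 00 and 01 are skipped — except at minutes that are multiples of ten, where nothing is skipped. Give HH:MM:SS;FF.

11:57:20;01

Each 10-minute DF block holds 10 × 60 × 30 − 9 × 2 = 17982 frames. 1289909 ÷ 17982 → 71 full blocks, remainder 13187.
Within the partial block the first minute is 1800 frames and each further minute 1798, so 7 further minute boundaries passed. Total skipped labels = 18 × 71 + 2 × 7 = 1292.
Non-drop label index = 1289909 + 1292 = 1291201; at 30 labels/s that is 11:57:20:01, i.e. DF 11:57:20;01.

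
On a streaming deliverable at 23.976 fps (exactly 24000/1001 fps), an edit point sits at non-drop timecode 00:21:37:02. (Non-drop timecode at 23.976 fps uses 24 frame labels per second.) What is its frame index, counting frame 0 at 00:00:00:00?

Total seconds to the label: (0 × 3600 + 21 × 60 + 37) = 1297.
Frame index = 1297 × 24 + 2 = 31130.

frame 31130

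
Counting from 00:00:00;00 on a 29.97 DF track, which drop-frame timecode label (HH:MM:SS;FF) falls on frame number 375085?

Ten DF minutes hold 17982 frames, so frame 375085 lies in block 20 (frames 359640–377621) with 15445 frames into that block.
The block's first minute is 1800 frames and the rest 1798 each; 15445 frames reaches minute 8, so 20 × 18 + 8 × 2 = 376 labels have been skipped so far.
Adding those back, label number 375085 + 376 = 375461 at 30 labels/s is 12515 s + 11 f = 3 h 28 min 35 s frame 11, i.e. 03:28:35;11.

03:28:35;11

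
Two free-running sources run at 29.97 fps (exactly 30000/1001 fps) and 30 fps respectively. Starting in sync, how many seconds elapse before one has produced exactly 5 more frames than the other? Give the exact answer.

1001/6 seconds

The gap grows by |30 − 30000/1001| = 30/1001 frames per second.
Time for a 5-frame gap: 5 ÷ (30/1001) = 1001/6 s.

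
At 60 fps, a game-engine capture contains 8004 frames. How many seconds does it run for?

Running time = 8004 / (60) = 133.4 s.

133.4 seconds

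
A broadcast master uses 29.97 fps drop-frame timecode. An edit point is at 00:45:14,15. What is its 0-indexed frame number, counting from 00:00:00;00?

81353

As if non-drop at 30 labels/s: (0 × 3600 + 45 × 60 + 14) × 30 + 15 = 81435.
Minute boundaries passed: 45; those not divisible by 10: 45 − 4 = 41; dropped labels = 2 × 41 = 82.
Actual frame index = 81435 − 82 = 81353.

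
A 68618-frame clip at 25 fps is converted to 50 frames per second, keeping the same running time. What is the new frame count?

Target frames = source frames × (target rate / source rate) = 68618 × (50)/(25) = 68618 × 2 = 137236.

137236 frames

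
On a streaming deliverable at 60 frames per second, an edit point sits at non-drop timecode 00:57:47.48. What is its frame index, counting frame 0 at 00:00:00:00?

Total seconds to the label: (0 × 3600 + 57 × 60 + 47) = 3467.
Frame index = 3467 × 60 + 48 = 208068.

frame 208068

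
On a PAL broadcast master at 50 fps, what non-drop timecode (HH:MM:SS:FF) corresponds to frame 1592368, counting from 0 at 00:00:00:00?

1592368 ÷ 50 = 31847 full seconds, remainder 18 frames.
31847 s = 8 h 50 min 47 s.
Timecode: 08:50:47:18.

08:50:47:18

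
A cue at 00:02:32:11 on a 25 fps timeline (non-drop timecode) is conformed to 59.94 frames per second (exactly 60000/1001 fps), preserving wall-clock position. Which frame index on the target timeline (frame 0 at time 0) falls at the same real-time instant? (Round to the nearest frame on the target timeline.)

Source frame index: (0×3600 + 2×60 + 32) × 25 + 11 = 3811.
Real time: 3811 / (25) = 3811/25 s.
Target frame: (3811/25) × (60000/1001) = 9146400/1001 ≈ 9137.263 → 9137.

frame 9137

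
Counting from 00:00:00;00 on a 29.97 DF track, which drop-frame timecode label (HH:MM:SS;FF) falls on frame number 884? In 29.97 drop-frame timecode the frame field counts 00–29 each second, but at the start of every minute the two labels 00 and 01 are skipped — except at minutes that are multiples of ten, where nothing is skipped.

Ten DF minutes hold 17982 frames, so frame 884 lies in block 0 (frames 0–17981) with 884 frames into that block.
The block's first minute is 1800 frames and the rest 1798 each; 884 frames reaches minute 0, so 0 × 18 + 0 × 2 = 0 labels have been skipped so far.
Adding those back, label number 884 + 0 = 884 at 30 labels/s is 29 s + 14 f = 0 h 0 min 29 s frame 14, i.e. 00:00:29;14.

00:00:29;14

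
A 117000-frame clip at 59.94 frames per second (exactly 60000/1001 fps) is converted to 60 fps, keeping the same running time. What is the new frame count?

117117 frames

Target frames = source frames × (target rate / source rate) = 117000 × (60)/(60000/1001) = 117000 × 1001/1000 = 117117.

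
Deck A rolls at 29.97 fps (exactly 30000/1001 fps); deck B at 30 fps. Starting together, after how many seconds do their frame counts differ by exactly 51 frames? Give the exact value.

The gap grows by |30 − 30000/1001| = 30/1001 frames per second.
Time for a 51-frame gap: 51 ÷ (30/1001) = 1701.7 s.

1701.7 seconds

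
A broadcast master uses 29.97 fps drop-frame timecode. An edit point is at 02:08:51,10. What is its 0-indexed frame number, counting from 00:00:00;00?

Complete 10-minute blocks: 12, each 17982 frames → 215784.
Remaining 8 whole minutes in the current block: 1800 + 7 × 1798 = 14386 frames.
Within the current minute: 51 × 30 + 10 − 2 = 1538 (labels ;00/;01 skipped at this minute). Total = 215784 + 14386 + 1538 = 231708.

231708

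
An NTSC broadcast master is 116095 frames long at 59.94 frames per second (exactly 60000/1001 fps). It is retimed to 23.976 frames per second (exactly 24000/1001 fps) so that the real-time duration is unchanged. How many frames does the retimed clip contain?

46438 frames

Target frames = source frames × (target rate / source rate) = 116095 × (24000/1001)/(60000/1001) = 116095 × 2/5 = 46438.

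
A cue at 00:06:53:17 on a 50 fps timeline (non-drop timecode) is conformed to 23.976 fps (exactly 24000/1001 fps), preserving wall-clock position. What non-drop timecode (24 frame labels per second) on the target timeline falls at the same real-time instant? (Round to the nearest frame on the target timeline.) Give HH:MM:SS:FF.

00:06:52:22

Source frame index: (0×3600 + 6×60 + 53) × 50 + 17 = 20667.
Real time: 20667 / (50) = 20667/50 s.
Target frame: (20667/50) × (24000/1001) = 9920160/1001 ≈ 9910.250 → 9910.
At 24 labels/s: frame 9910 → 00:06:52:22.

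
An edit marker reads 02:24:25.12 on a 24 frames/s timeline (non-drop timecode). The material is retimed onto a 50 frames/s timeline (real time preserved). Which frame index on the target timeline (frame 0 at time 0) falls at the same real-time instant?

frame 433275

Source frame index: (2×3600 + 24×60 + 25) × 24 + 12 = 207972.
Real time: 207972 / (24) = 17331/2 s.
Target frame: (17331/2) × (50) = 433275.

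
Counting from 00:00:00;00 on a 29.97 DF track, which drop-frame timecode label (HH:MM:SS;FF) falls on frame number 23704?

00:13:10;28

Ten DF minutes hold 17982 frames, so frame 23704 lies in block 1 (frames 17982–35963) with 5722 frames into that block.
The block's first minute is 1800 frames and the rest 1798 each; 5722 frames reaches minute 3, so 1 × 18 + 3 × 2 = 24 labels have been skipped so far.
Adding those back, label number 23704 + 24 = 23728 at 30 labels/s is 790 s + 28 f = 0 h 13 min 10 s frame 28, i.e. 00:13:10;28.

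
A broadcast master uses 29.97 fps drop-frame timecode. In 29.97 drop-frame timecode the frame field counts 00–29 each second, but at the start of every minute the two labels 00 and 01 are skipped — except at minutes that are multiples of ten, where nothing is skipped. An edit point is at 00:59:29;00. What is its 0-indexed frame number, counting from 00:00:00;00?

106962

Complete 10-minute blocks: 5, each 17982 frames → 89910.
Remaining 9 whole minutes in the current block: 1800 + 8 × 1798 = 16184 frames.
Within the current minute: 29 × 30 + 0 − 2 = 868 (labels ;00/;01 skipped at this minute). Total = 89910 + 16184 + 868 = 106962.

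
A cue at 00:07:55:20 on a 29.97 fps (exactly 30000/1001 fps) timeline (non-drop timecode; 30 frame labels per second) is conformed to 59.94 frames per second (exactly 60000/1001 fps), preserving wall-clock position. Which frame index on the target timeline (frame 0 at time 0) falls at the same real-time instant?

frame 28540

Source frame index: (0×3600 + 7×60 + 55) × 30 + 20 = 14270.
Real time: 14270 / (30000/1001) = 1428427/3000 s.
Target frame: (1428427/3000) × (60000/1001) = 28540.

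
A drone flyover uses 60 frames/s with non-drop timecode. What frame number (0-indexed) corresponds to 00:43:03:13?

Total seconds to the label: (0 × 3600 + 43 × 60 + 3) = 2583.
Frame index = 2583 × 60 + 13 = 154993.

frame 154993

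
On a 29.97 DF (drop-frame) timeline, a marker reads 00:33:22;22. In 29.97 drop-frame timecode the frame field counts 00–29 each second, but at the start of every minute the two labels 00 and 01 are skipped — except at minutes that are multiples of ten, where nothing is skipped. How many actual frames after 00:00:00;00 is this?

As if non-drop at 30 labels/s: (0 × 3600 + 33 × 60 + 22) × 30 + 22 = 60082.
Minute boundaries passed: 33; those not divisible by 10: 33 − 3 = 30; dropped labels = 2 × 30 = 60.
Actual frame index = 60082 − 60 = 60022.

60022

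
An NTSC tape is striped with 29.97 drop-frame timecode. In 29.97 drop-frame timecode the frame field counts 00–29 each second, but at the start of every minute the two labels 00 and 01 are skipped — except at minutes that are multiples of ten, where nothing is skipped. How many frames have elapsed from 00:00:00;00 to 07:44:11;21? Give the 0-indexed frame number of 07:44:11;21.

Complete 10-minute blocks: 46, each 17982 frames → 827172.
Remaining 4 whole minutes in the current block: 1800 + 3 × 1798 = 7194 frames.
Within the current minute: 11 × 30 + 21 − 2 = 349 (labels ;00/;01 skipped at this minute). Total = 827172 + 7194 + 349 = 834715.

834715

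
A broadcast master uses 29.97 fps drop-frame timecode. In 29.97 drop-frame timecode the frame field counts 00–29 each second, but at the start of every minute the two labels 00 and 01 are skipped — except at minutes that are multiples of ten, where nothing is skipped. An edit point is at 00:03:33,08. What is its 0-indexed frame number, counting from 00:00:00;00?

6392

As if non-drop at 30 labels/s: (0 × 3600 + 3 × 60 + 33) × 30 + 8 = 6398.
Minute boundaries passed: 3; those not divisible by 10: 3 − 0 = 3; dropped labels = 2 × 3 = 6.
Actual frame index = 6398 − 6 = 6392.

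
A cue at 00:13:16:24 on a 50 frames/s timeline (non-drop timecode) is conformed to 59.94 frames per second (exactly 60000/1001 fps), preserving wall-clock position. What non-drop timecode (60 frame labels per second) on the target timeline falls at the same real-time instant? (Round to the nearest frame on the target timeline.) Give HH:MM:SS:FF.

00:13:15:41

Source frame index: (0×3600 + 13×60 + 16) × 50 + 24 = 39824.
Real time: 39824 / (50) = 19912/25 s.
Target frame: (19912/25) × (60000/1001) = 47788800/1001 ≈ 47741.059 → 47741.
At 60 labels/s: frame 47741 → 00:13:15:41.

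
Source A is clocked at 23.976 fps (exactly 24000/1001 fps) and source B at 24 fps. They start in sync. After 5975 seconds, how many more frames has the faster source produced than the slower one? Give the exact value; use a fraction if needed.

143400/1001 frames

A emits 24000/1001 × 5975 = 143400000/1001 frames; B emits 24 × 5975 = 143400.
Difference = 143400/1001 frames (≈ 143.2567); B is ahead of A.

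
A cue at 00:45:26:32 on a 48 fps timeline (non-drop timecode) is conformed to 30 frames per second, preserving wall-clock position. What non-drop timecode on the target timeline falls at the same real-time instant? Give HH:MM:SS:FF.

Source frame index: (0×3600 + 45×60 + 26) × 48 + 32 = 130880.
Real time: 130880 / (48) = 8180/3 s.
Target frame: (8180/3) × (30) = 81800.
At 30 labels/s: frame 81800 → 00:45:26:20.

00:45:26:20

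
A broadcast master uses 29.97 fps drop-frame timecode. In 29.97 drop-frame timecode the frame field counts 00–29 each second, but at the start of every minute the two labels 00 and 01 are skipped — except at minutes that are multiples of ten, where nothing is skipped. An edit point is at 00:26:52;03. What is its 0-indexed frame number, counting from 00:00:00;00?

48315

As if non-drop at 30 labels/s: (0 × 3600 + 26 × 60 + 52) × 30 + 3 = 48363.
Minute boundaries passed: 26; those not divisible by 10: 26 − 2 = 24; dropped labels = 2 × 24 = 48.
Actual frame index = 48363 − 48 = 48315.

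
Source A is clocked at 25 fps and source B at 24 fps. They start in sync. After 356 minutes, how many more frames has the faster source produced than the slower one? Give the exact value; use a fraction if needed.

21360 frames

356 min = 21360 s.
A emits 25 × 21360 = 534000 frames; B emits 24 × 21360 = 512640.
Difference = 21360 frames; B is behind A.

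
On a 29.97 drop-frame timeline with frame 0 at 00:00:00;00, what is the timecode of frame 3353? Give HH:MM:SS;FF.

00:01:51;25

Ten DF minutes hold 17982 frames, so frame 3353 lies in block 0 (frames 0–17981) with 3353 frames into that block.
The block's first minute is 1800 frames and the rest 1798 each; 3353 frames reaches minute 1, so 0 × 18 + 1 × 2 = 2 labels have been skipped so far.
Adding those back, label number 3353 + 2 = 3355 at 30 labels/s is 111 s + 25 f = 0 h 1 min 51 s frame 25, i.e. 00:01:51;25.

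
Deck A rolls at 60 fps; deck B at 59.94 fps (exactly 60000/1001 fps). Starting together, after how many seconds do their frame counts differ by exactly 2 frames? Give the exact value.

1001/30 seconds

The gap grows by |60000/1001 − 60| = 60/1001 frames per second.
Time for a 2-frame gap: 2 ÷ (60/1001) = 1001/30 s.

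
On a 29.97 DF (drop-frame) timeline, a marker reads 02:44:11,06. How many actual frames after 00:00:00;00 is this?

295240

Complete 10-minute blocks: 16, each 17982 frames → 287712.
Remaining 4 whole minutes in the current block: 1800 + 3 × 1798 = 7194 frames.
Within the current minute: 11 × 30 + 6 − 2 = 334 (labels ;00/;01 skipped at this minute). Total = 287712 + 7194 + 334 = 295240.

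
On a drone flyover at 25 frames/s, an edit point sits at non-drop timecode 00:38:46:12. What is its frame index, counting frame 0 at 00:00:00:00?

Total seconds to the label: (0 × 3600 + 38 × 60 + 46) = 2326.
Frame index = 2326 × 25 + 12 = 58162.

58162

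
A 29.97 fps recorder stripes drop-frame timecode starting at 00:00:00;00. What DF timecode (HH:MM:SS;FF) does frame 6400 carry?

00:03:33;16

Each 10-minute DF block holds 10 × 60 × 30 − 9 × 2 = 17982 frames. 6400 ÷ 17982 → 0 full blocks, remainder 6400.
Within the partial block the first minute is 1800 frames and each further minute 1798, so 3 further minute boundaries passed. Total skipped labels = 18 × 0 + 2 × 3 = 6.
Non-drop label index = 6400 + 6 = 6406; at 30 labels/s that is 00:03:33:16, i.e. DF 00:03:33;16.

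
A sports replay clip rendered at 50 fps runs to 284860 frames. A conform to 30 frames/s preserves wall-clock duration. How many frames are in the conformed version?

Target frames = source frames × (target rate / source rate) = 284860 × (30)/(50) = 284860 × 3/5 = 170916.

170916 frames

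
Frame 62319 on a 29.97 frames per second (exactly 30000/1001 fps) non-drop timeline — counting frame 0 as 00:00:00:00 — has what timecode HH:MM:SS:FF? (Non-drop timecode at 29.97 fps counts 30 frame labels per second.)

00:34:37:09

62319 ÷ 30 = 2077 full seconds, remainder 9 frames.
2077 s = 0 h 34 min 37 s.
Timecode: 00:34:37:09.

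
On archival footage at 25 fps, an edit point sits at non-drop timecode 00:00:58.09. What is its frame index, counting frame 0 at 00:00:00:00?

Total seconds to the label: (0 × 3600 + 0 × 60 + 58) = 58.
Frame index = 58 × 25 + 9 = 1459.

1459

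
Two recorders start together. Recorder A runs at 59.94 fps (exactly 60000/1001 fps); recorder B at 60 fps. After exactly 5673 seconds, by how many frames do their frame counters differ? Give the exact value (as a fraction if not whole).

A emits 60000/1001 × 5673 = 340380000/1001 frames; B emits 60 × 5673 = 340380.
Difference = 340380/1001 frames (≈ 340.0400); B is ahead of A.

340380/1001 frames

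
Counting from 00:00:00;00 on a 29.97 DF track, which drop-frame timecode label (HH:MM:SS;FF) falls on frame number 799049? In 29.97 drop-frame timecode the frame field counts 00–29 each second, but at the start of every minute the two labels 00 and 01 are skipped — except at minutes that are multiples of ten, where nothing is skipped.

07:24:21;19

Ten DF minutes hold 17982 frames, so frame 799049 lies in block 44 (frames 791208–809189) with 7841 frames into that block.
The block's first minute is 1800 frames and the rest 1798 each; 7841 frames reaches minute 4, so 44 × 18 + 4 × 2 = 800 labels have been skipped so far.
Adding those back, label number 799049 + 800 = 799849 at 30 labels/s is 26661 s + 19 f = 7 h 24 min 21 s frame 19, i.e. 07:24:21;19.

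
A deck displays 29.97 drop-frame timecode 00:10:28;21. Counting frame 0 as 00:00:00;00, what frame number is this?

As if non-drop at 30 labels/s: (0 × 3600 + 10 × 60 + 28) × 30 + 21 = 18861.
Minute boundaries passed: 10; those not divisible by 10: 10 − 1 = 9; dropped labels = 2 × 9 = 18.
Actual frame index = 18861 − 18 = 18843.

18843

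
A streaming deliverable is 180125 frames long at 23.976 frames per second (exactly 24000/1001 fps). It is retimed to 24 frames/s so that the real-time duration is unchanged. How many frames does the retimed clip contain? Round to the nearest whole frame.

180305 frames

Frames at target rate = 180125 × (24) / (24000/1001) = 1442441/8 ≈ 180305.125.
Nearest whole frame: 180305.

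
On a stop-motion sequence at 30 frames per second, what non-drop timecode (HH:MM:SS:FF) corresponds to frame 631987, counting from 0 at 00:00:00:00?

05:51:06:07

631987 ÷ 30 = 21066 full seconds, remainder 7 frames.
21066 s = 5 h 51 min 6 s.
Timecode: 05:51:06:07.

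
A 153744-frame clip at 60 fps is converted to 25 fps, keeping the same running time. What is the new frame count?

Target frames = source frames × (target rate / source rate) = 153744 × (25)/(60) = 153744 × 5/12 = 64060.

64060 frames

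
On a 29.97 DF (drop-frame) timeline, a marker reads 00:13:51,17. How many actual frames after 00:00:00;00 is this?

As if non-drop at 30 labels/s: (0 × 3600 + 13 × 60 + 51) × 30 + 17 = 24947.
Minute boundaries passed: 13; those not divisible by 10: 13 − 1 = 12; dropped labels = 2 × 12 = 24.
Actual frame index = 24947 − 24 = 24923.

24923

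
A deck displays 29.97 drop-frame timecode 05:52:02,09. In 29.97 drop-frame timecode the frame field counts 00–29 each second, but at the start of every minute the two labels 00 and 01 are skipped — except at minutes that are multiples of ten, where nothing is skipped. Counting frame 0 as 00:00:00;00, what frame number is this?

633035

Complete 10-minute blocks: 35, each 17982 frames → 629370.
Remaining 2 whole minutes in the current block: 1800 + 1 × 1798 = 3598 frames.
Within the current minute: 2 × 30 + 9 − 2 = 67 (labels ;00/;01 skipped at this minute). Total = 629370 + 3598 + 67 = 633035.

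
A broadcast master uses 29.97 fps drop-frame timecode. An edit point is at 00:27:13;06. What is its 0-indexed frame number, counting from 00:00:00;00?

Complete 10-minute blocks: 2, each 17982 frames → 35964.
Remaining 7 whole minutes in the current block: 1800 + 6 × 1798 = 12588 frames.
Within the current minute: 13 × 30 + 6 − 2 = 394 (labels ;00/;01 skipped at this minute). Total = 35964 + 12588 + 394 = 48946.

48946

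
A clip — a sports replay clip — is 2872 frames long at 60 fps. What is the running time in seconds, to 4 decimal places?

47.8667 seconds

Running time = 2872 × 1/60 = 718/15 s ≈ 47.8667 s.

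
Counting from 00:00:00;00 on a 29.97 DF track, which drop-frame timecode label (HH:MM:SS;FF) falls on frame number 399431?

03:42:07;21

Each 10-minute DF block holds 10 × 60 × 30 − 9 × 2 = 17982 frames. 399431 ÷ 17982 → 22 full blocks, remainder 3827.
Within the partial block the first minute is 1800 frames and each further minute 1798, so 2 further minute boundaries passed. Total skipped labels = 18 × 22 + 2 × 2 = 400.
Non-drop label index = 399431 + 400 = 399831; at 30 labels/s that is 03:42:07:21, i.e. DF 03:42:07;21.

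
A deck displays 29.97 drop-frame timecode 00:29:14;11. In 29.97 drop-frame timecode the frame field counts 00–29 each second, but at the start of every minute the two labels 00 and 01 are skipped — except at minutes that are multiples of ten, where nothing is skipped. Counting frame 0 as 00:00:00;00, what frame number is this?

Complete 10-minute blocks: 2, each 17982 frames → 35964.
Remaining 9 whole minutes in the current block: 1800 + 8 × 1798 = 16184 frames.
Within the current minute: 14 × 30 + 11 − 2 = 429 (labels ;00/;01 skipped at this minute). Total = 35964 + 16184 + 429 = 52577.

52577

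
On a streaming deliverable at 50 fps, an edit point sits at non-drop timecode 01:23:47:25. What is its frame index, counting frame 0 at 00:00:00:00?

frame 251375

Total seconds to the label: (1 × 3600 + 23 × 60 + 47) = 5027.
Frame index = 5027 × 50 + 25 = 251375.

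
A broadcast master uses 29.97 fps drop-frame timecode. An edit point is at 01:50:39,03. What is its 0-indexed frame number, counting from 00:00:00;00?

198975

Complete 10-minute blocks: 11, each 17982 frames → 197802.
Remaining 0 whole minutes in the current block: 0 frames.
Within the current minute: 39 × 30 + 3 = 1173. Total = 197802 + 0 + 1173 = 198975.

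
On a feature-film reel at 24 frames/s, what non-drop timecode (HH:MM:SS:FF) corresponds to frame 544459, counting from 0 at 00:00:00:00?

544459 ÷ 24 = 22685 full seconds, remainder 19 frames.
22685 s = 6 h 18 min 5 s.
Timecode: 06:18:05:19.

06:18:05:19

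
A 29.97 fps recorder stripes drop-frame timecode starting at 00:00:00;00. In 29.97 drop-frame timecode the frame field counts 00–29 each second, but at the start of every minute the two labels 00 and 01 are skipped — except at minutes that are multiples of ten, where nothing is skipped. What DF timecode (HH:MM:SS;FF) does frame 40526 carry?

Each 10-minute DF block holds 10 × 60 × 30 − 9 × 2 = 17982 frames. 40526 ÷ 17982 → 2 full blocks, remainder 4562.
Within the partial block the first minute is 1800 frames and each further minute 1798, so 2 further minute boundaries passed. Total skipped labels = 18 × 2 + 2 × 2 = 40.
Non-drop label index = 40526 + 40 = 40566; at 30 labels/s that is 00:22:32:06, i.e. DF 00:22:32;06.

00:22:32;06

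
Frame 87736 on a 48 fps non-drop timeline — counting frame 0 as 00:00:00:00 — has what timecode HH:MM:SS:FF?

87736 ÷ 48 = 1827 full seconds, remainder 40 frames.
1827 s = 0 h 30 min 27 s.
Timecode: 00:30:27:40.

00:30:27:40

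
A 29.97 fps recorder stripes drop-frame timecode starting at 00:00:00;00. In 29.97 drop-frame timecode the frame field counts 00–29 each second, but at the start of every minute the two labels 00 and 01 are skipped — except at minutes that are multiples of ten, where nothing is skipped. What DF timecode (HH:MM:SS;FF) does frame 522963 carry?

04:50:49;15

Each 10-minute DF block holds 10 × 60 × 30 − 9 × 2 = 17982 frames. 522963 ÷ 17982 → 29 full blocks, remainder 1485.
Within the partial block the first minute is 1800 frames and each further minute 1798, so 0 further minute boundaries passed. Total skipped labels = 18 × 29 + 2 × 0 = 522.
Non-drop label index = 522963 + 522 = 523485; at 30 labels/s that is 04:50:49:15, i.e. DF 04:50:49;15.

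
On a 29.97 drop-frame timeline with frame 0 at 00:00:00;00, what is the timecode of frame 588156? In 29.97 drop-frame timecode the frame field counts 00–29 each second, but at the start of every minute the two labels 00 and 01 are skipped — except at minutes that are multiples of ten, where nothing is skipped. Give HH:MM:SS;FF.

05:27:04;26

Ten DF minutes hold 17982 frames, so frame 588156 lies in block 32 (frames 575424–593405) with 12732 frames into that block.
The block's first minute is 1800 frames and the rest 1798 each; 12732 frames reaches minute 7, so 32 × 18 + 7 × 2 = 590 labels have been skipped so far.
Adding those back, label number 588156 + 590 = 588746 at 30 labels/s is 19624 s + 26 f = 5 h 27 min 4 s frame 26, i.e. 05:27:04;26.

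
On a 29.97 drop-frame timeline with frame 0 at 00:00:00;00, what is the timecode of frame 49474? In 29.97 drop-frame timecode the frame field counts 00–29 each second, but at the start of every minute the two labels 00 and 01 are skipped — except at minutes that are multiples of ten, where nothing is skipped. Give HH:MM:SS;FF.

Ten DF minutes hold 17982 frames, so frame 49474 lies in block 2 (frames 35964–53945) with 13510 frames into that block.
The block's first minute is 1800 frames and the rest 1798 each; 13510 frames reaches minute 7, so 2 × 18 + 7 × 2 = 50 labels have been skipped so far.
Adding those back, label number 49474 + 50 = 49524 at 30 labels/s is 1650 s + 24 f = 0 h 27 min 30 s frame 24, i.e. 00:27:30;24.

00:27:30;24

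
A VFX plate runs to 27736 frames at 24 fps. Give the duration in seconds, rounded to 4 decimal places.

Running time = 27736 × 1/24 = 3467/3 s ≈ 1155.6667 s.

1155.6667 seconds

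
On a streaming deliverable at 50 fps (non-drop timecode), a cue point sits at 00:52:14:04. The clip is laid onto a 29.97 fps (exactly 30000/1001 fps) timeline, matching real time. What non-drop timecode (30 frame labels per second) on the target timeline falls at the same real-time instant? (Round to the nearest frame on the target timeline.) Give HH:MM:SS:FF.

00:52:10:28

Source frame index: (0×3600 + 52×60 + 14) × 50 + 4 = 156704.
Real time: 156704 / (50) = 78352/25 s.
Target frame: (78352/25) × (30000/1001) = 94022400/1001 ≈ 93928.472 → 93928.
At 30 labels/s: frame 93928 → 00:52:10:28.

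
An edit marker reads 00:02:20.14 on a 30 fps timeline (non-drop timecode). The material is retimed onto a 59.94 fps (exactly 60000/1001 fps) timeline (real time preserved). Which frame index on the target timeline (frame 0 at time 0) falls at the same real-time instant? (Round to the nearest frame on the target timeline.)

Source frame index: (0×3600 + 2×60 + 20) × 30 + 14 = 4214.
Real time: 4214 / (30) = 2107/15 s.
Target frame: (2107/15) × (60000/1001) = 1204000/143 ≈ 8419.580 → 8420.

frame 8420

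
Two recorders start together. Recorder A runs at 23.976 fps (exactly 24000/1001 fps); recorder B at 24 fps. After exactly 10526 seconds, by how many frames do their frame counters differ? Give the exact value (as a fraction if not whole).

A emits 24000/1001 × 10526 = 252624000/1001 frames; B emits 24 × 10526 = 252624.
Difference = 252624/1001 frames (≈ 252.3716); B is ahead of A.

252624/1001 frames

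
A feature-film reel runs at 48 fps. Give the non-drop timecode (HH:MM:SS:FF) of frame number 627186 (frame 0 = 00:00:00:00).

627186 ÷ 48 = 13066 full seconds, remainder 18 frames.
13066 s = 3 h 37 min 46 s.
Timecode: 03:37:46:18.

03:37:46:18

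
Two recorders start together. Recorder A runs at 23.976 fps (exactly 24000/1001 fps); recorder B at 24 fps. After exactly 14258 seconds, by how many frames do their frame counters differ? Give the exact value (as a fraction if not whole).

A emits 24000/1001 × 14258 = 342192000/1001 frames; B emits 24 × 14258 = 342192.
Difference = 342192/1001 frames (≈ 341.8501); B is ahead of A.

342192/1001 frames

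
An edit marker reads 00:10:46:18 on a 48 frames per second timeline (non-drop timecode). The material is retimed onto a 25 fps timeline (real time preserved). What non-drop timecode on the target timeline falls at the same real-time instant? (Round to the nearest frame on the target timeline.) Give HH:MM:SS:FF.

Source frame index: (0×3600 + 10×60 + 46) × 48 + 18 = 31026.
Real time: 31026 / (48) = 5171/8 s.
Target frame: (5171/8) × (25) = 129275/8 ≈ 16159.375 → 16159.
At 25 labels/s: frame 16159 → 00:10:46:09.

00:10:46:09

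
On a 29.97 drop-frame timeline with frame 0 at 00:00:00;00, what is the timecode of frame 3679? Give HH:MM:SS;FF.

Ten DF minutes hold 17982 frames, so frame 3679 lies in block 0 (frames 0–17981) with 3679 frames into that block.
The block's first minute is 1800 frames and the rest 1798 each; 3679 frames reaches minute 2, so 0 × 18 + 2 × 2 = 4 labels have been skipped so far.
Adding those back, label number 3679 + 4 = 3683 at 30 labels/s is 122 s + 23 f = 0 h 2 min 2 s frame 23, i.e. 00:02:02;23.

00:02:02;23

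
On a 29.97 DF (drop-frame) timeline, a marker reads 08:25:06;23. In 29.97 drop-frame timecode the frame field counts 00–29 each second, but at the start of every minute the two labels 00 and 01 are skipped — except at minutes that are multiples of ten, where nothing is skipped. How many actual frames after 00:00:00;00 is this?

908293

As if non-drop at 30 labels/s: (8 × 3600 + 25 × 60 + 6) × 30 + 23 = 909203.
Minute boundaries passed: 505; those not divisible by 10: 505 − 50 = 455; dropped labels = 2 × 455 = 910.
Actual frame index = 909203 − 910 = 908293.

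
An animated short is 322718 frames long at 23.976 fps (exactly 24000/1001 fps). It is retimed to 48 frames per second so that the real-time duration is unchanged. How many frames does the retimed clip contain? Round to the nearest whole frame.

646081 frames

Frames at target rate = 322718 × (48) / (24000/1001) = 161520359/250 ≈ 646081.436.
Nearest whole frame: 646081.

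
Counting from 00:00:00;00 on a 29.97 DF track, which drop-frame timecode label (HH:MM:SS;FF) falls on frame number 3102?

00:01:43;14

Ten DF minutes hold 17982 frames, so frame 3102 lies in block 0 (frames 0–17981) with 3102 frames into that block.
The block's first minute is 1800 frames and the rest 1798 each; 3102 frames reaches minute 1, so 0 × 18 + 1 × 2 = 2 labels have been skipped so far.
Adding those back, label number 3102 + 2 = 3104 at 30 labels/s is 103 s + 14 f = 0 h 1 min 43 s frame 14, i.e. 00:01:43;14.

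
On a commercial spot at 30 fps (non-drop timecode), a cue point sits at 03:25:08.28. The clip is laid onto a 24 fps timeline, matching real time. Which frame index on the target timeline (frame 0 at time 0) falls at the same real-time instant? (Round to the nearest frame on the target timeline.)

Source frame index: (3×3600 + 25×60 + 8) × 30 + 28 = 369268.
Real time: 369268 / (30) = 184634/15 s.
Target frame: (184634/15) × (24) = 1477072/5 ≈ 295414.400 → 295414.

frame 295414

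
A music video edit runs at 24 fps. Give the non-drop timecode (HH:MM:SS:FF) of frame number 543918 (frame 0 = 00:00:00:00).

543918 ÷ 24 = 22663 full seconds, remainder 6 frames.
22663 s = 6 h 17 min 43 s.
Timecode: 06:17:43:06.

06:17:43:06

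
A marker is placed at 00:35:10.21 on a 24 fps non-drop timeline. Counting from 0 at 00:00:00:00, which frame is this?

frame 50661

Total seconds to the label: (0 × 3600 + 35 × 60 + 10) = 2110.
Frame index = 2110 × 24 + 21 = 50661.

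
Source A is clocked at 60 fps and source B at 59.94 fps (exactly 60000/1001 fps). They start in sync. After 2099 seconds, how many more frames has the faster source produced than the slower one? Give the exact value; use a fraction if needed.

125940/1001 frames

A emits 60 × 2099 = 125940 frames; B emits 60000/1001 × 2099 = 125940000/1001.
Difference = 125940/1001 frames (≈ 125.8142); B is behind A.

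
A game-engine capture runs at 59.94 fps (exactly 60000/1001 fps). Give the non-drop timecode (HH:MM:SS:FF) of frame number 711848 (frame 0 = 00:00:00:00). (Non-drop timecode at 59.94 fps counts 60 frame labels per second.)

03:17:44:08

711848 ÷ 60 = 11864 full seconds, remainder 8 frames.
11864 s = 3 h 17 min 44 s.
Timecode: 03:17:44:08.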